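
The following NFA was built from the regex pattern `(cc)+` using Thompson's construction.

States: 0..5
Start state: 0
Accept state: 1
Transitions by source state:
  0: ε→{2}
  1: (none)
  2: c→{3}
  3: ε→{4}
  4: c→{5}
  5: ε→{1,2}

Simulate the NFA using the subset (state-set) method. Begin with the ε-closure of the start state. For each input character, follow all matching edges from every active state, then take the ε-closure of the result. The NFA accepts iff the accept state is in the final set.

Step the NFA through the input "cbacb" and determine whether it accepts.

S₀ = ε-closure({0}) = {0,2}
'c' @ 1: {3,4}
'b' @ 2: {}  — no active states
rest 'acb' ignored (set empty)
final: {}; accept 1 not in set

Answer: REJECT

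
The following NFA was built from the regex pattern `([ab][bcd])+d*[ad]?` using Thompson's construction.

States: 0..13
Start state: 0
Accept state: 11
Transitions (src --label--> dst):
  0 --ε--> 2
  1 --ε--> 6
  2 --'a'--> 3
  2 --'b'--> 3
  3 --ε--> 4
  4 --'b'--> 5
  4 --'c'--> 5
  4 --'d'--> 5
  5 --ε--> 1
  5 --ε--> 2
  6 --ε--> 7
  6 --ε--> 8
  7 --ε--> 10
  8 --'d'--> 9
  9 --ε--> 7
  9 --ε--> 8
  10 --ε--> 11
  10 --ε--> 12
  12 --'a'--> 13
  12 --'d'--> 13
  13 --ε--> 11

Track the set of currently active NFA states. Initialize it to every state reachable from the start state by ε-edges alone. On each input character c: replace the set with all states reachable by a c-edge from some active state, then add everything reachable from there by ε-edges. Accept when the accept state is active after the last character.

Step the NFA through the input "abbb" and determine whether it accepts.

start: ε-closure({0}) = {0,2}
'a' @ 1: {3,4}
'b' @ 2: {1,2,5,6,7,8,10,11,12}  ✓accept
'b' @ 3: {3,4}
'b' @ 4: {1,2,5,6,7,8,10,11,12}  ✓accept
final: {1,2,5,6,7,8,10,11,12}; accept 11 in set

Answer: ACCEPT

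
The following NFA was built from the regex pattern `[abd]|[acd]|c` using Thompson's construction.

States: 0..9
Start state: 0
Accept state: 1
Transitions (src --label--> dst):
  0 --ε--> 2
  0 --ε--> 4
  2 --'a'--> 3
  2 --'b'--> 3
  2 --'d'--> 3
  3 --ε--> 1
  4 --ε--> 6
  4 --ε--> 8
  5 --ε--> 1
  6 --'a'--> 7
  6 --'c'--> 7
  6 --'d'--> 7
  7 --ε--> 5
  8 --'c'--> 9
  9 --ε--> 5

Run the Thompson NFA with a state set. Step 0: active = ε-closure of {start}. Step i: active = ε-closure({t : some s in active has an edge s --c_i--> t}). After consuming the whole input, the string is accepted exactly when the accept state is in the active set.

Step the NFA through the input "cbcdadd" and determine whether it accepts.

Answer: REJECT

Trace:
start: ε-closure({0}) = {0,2,4,6,8}
'c' @ 1: {1,5,7,9}  ✓accept
'b' @ 2: {}  — no active states
rest 'cdadd' ignored (set empty)
after full input: {}  (accept=1 not in)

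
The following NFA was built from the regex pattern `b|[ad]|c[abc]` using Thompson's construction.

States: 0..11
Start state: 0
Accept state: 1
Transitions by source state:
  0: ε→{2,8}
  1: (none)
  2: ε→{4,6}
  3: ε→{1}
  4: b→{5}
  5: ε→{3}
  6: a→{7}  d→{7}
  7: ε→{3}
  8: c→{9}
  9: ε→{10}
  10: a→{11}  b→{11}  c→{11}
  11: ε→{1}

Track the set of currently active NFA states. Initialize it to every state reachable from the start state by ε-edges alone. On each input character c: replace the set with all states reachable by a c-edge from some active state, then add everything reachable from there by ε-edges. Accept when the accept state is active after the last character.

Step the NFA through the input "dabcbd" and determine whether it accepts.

Answer: REJECT

Derivation:
S₀ = ε-closure({0}) = {0,2,4,6,8}
'd' @ 1: {1,3,7}  [accepting]
'a' @ 2: {}  — no active states
rest 'bcbd' ignored (set empty)
end set {} — state 1 not in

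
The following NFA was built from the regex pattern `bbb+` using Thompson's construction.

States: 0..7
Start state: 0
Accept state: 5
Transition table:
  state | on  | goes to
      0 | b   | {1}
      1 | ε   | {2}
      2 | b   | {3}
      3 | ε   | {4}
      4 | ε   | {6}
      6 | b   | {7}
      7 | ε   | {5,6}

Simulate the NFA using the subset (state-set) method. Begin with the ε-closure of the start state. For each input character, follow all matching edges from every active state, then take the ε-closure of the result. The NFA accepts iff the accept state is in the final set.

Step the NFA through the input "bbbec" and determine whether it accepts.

Answer: REJECT

Steps:
start: ε-closure({0}) = {0}
'b' @ 1: {1,2}
'b' @ 2: {3,4,6}
'b' @ 3: {5,6,7}  ✓accept
'e' @ 4: {}  — no active states
rest 'c' ignored (set empty)
final: {}; accept 5 not in set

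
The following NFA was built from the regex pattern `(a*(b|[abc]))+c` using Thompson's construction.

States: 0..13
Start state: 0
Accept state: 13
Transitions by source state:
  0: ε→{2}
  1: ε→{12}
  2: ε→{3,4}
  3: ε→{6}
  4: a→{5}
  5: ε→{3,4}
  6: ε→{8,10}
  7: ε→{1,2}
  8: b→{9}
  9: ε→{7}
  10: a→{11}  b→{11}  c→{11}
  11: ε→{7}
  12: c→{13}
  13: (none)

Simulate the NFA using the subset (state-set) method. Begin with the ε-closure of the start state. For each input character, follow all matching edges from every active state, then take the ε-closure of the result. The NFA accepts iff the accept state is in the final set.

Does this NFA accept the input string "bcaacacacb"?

S₀ = ε-closure({0}) = {0,2,3,4,6,8,10}
'b' @ 1: {1,2,3,4,6,7,8,9,10,11,12}
'c' @ 2: {1,2,3,4,6,7,8,10,11,12,13}  ✓accept
'a' @ 3: {1,2,3,4,5,6,7,8,10,11,12}
'a' @ 4: {1,2,3,4,5,6,7,8,10,11,12}
'c' @ 5: {1,2,3,4,6,7,8,10,11,12,13}  ✓accept
'a' @ 6: {1,2,3,4,5,6,7,8,10,11,12}
'c' @ 7: {1,2,3,4,6,7,8,10,11,12,13}  ✓accept
'a' @ 8: {1,2,3,4,5,6,7,8,10,11,12}
'c' @ 9: {1,2,3,4,6,7,8,10,11,12,13}  ✓accept
'b' @ 10: {1,2,3,4,6,7,8,9,10,11,12}
end set {1,2,3,4,6,7,8,9,10,11,12} — state 13 not in

Answer: REJECT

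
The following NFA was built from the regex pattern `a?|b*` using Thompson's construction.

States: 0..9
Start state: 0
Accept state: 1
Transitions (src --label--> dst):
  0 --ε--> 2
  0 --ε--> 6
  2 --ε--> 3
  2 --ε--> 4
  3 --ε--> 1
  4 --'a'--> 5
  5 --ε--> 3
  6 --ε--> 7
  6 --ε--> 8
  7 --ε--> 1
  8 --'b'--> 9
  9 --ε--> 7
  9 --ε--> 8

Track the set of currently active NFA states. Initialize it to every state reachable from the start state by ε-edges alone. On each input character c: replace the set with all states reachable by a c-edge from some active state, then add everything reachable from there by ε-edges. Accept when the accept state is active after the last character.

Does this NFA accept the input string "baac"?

Answer: REJECT

Derivation:
S₀ = ε-closure({0}) = {0,1,2,3,4,6,7,8}
'b' @ 1: {1,7,8,9}  [accepting]
'a' @ 2: {}  — no active states
rest 'ac' ignored (set empty)
end set {} — state 1 not in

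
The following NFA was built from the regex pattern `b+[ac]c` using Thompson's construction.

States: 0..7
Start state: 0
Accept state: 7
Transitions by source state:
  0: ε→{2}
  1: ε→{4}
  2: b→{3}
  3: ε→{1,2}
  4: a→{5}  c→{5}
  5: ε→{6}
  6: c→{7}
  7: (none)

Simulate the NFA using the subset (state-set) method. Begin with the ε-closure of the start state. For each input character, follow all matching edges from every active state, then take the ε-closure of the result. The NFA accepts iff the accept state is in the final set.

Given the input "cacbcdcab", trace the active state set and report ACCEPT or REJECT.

S₀ = ε-closure({0}) = {0,2}
'c' @ 1: {}  — no active states
rest 'acbcdcab' ignored (set empty)
after full input: {}  (accept=7 not in)

Answer: REJECT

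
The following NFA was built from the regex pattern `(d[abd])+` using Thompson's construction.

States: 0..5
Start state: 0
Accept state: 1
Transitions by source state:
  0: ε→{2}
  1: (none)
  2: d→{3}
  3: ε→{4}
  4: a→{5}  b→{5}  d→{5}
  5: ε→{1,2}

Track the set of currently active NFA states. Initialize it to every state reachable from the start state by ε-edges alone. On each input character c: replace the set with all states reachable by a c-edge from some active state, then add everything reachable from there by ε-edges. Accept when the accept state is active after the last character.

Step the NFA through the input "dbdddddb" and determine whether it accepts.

Answer: ACCEPT

Steps:
start: ε-closure({0}) = {0,2}
'd' @ 1: {3,4}
'b' @ 2: {1,2,5}  ✓accept
'd' @ 3: {3,4}
'd' @ 4: {1,2,5}  ✓accept
'd' @ 5: {3,4}
'd' @ 6: {1,2,5}  ✓accept
'd' @ 7: {3,4}
'b' @ 8: {1,2,5}  ✓accept
final: {1,2,5}; accept 1 in set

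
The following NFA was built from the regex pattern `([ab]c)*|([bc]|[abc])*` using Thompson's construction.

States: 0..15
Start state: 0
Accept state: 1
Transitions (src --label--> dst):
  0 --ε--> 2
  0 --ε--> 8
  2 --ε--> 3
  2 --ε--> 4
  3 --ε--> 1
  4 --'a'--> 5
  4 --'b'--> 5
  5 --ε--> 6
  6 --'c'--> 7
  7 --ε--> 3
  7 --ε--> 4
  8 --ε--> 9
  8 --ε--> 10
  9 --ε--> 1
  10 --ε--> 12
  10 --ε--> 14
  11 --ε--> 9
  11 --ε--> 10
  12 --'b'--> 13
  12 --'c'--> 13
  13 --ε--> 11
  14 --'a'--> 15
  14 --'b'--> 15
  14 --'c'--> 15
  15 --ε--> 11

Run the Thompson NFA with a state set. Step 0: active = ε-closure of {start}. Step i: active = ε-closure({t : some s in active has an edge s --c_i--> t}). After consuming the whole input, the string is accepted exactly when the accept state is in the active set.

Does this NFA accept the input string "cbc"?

Answer: ACCEPT

Trace:
initial (ε-close {0}): {0,1,2,3,4,8,9,10,12,14}
'c' @ 1: {1,9,10,11,12,13,14,15}  [accepting]
'b' @ 2: {1,9,10,11,12,13,14,15}  [accepting]
'c' @ 3: {1,9,10,11,12,13,14,15}  [accepting]
after full input: {1,9,10,11,12,13,14,15}  (accept=1 in)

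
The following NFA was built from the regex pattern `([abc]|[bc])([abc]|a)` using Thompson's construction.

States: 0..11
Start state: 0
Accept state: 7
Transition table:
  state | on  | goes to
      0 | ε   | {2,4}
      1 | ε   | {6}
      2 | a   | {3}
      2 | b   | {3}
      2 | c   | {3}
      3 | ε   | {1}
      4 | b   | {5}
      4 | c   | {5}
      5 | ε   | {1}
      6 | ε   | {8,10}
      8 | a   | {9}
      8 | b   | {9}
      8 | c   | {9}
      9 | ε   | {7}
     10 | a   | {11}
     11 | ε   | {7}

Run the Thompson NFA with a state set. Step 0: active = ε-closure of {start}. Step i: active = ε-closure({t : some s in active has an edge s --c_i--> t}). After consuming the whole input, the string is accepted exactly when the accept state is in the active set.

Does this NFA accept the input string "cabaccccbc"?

S₀ = ε-closure({0}) = {0,2,4}
'c' @ 1: {1,3,5,6,8,10}
'a' @ 2: {7,9,11}  [accepting]
'b' @ 3: {}  — dead — no transitions
rest 'accccbc' ignored (set empty)
after full input: {}  (accept=7 not in)

Answer: REJECT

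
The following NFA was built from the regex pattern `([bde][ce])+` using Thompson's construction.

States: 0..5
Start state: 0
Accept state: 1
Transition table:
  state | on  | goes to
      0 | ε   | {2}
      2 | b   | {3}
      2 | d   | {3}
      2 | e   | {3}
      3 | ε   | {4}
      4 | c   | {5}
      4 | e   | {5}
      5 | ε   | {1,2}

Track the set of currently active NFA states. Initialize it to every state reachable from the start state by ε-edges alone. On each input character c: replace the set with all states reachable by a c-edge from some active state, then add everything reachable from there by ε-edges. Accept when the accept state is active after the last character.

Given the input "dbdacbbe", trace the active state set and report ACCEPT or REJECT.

start: ε-closure({0}) = {0,2}
'd' @ 1: {3,4}
'b' @ 2: {}  — state set empty
rest 'dacbbe' ignored (set empty)
final: {}; accept 1 not in set

Answer: REJECT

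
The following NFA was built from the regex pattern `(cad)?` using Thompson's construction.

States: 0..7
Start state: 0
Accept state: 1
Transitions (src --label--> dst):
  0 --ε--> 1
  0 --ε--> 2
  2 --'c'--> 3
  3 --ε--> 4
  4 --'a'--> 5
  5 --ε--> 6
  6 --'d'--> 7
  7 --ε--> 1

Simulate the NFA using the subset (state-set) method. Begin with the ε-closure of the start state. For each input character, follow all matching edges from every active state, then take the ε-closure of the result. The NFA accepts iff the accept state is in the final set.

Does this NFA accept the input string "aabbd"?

Answer: REJECT

Derivation:
S₀ = ε-closure({0}) = {0,1,2}
'a' @ 1: {}  — state set empty
rest 'abbd' ignored (set empty)
final: {}; accept 1 not in set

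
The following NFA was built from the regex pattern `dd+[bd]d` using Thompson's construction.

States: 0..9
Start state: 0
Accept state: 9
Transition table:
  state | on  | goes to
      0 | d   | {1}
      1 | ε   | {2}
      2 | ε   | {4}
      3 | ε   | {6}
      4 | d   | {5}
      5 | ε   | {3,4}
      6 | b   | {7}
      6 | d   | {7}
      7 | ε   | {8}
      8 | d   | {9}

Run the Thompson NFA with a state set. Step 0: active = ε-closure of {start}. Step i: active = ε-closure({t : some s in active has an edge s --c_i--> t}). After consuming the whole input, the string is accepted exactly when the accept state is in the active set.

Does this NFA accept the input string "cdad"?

S₀ = ε-closure({0}) = {0}
'c' @ 1: {}  — no active states
rest 'dad' ignored (set empty)
end set {} — state 9 not in

Answer: REJECT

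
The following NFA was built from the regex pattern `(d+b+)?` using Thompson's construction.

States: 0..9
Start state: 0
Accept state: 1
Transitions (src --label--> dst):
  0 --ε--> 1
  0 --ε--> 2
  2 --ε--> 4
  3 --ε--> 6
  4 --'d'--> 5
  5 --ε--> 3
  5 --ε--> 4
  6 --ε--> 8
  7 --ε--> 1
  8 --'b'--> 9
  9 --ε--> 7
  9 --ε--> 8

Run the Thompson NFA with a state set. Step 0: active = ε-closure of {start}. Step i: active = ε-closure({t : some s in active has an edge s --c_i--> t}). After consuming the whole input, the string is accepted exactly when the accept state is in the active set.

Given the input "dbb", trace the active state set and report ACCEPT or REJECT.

Answer: ACCEPT

Trace:
initial (ε-close {0}): {0,1,2,4}
'd' @ 1: {3,4,5,6,8}
'b' @ 2: {1,7,8,9}  (accept∈set)
'b' @ 3: {1,7,8,9}  (accept∈set)
end set {1,7,8,9} — state 1 in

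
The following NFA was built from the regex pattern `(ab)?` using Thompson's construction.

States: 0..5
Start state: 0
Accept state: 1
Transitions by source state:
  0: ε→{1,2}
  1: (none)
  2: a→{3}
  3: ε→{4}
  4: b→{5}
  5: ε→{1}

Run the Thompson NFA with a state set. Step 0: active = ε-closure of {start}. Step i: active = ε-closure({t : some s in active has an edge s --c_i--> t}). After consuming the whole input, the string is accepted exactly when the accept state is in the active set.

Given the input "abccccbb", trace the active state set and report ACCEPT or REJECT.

initial (ε-close {0}): {0,1,2}
'a' @ 1: {3,4}
'b' @ 2: {1,5}  [accepting]
'c' @ 3: {}  — state set empty
rest 'cccbb' ignored (set empty)
final: {}; accept 1 not in set

Answer: REJECT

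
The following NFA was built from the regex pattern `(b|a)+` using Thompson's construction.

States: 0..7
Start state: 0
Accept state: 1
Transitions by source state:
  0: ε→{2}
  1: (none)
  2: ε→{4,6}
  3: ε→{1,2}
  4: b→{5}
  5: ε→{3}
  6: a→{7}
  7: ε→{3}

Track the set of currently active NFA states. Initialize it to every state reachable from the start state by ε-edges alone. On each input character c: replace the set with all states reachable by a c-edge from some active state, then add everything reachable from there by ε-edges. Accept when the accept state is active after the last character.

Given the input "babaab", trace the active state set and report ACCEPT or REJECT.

Answer: ACCEPT

Trace:
S₀ = ε-closure({0}) = {0,2,4,6}
'b' @ 1: {1,2,3,4,5,6}  ✓accept
'a' @ 2: {1,2,3,4,6,7}  ✓accept
'b' @ 3: {1,2,3,4,5,6}  ✓accept
'a' @ 4: {1,2,3,4,6,7}  ✓accept
'a' @ 5: {1,2,3,4,6,7}  ✓accept
'b' @ 6: {1,2,3,4,5,6}  ✓accept
after full input: {1,2,3,4,5,6}  (accept=1 in)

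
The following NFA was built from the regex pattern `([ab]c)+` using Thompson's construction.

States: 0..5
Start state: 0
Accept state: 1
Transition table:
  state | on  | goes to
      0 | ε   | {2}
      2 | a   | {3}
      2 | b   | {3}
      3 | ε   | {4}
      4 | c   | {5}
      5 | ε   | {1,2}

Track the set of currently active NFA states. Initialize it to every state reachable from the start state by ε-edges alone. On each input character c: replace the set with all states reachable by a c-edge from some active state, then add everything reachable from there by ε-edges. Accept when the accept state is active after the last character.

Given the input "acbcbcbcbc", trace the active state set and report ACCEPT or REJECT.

S₀ = ε-closure({0}) = {0,2}
'a' @ 1: {3,4}
'c' @ 2: {1,2,5}  [accepting]
'b' @ 3: {3,4}
'c' @ 4: {1,2,5}  [accepting]
'b' @ 5: {3,4}
'c' @ 6: {1,2,5}  [accepting]
'b' @ 7: {3,4}
'c' @ 8: {1,2,5}  [accepting]
'b' @ 9: {3,4}
'c' @ 10: {1,2,5}  [accepting]
final: {1,2,5}; accept 1 in set

Answer: ACCEPT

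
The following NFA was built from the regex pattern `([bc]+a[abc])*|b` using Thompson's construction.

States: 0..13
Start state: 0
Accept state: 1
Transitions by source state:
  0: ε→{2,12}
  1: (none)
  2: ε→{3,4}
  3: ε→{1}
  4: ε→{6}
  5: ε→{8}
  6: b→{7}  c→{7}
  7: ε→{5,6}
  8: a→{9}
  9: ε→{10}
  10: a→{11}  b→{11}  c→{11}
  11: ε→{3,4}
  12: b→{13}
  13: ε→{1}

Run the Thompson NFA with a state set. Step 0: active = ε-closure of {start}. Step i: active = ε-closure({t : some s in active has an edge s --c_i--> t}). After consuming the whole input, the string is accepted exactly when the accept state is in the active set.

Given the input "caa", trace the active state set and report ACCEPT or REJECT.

S₀ = ε-closure({0}) = {0,1,2,3,4,6,12}
'c' @ 1: {5,6,7,8}
'a' @ 2: {9,10}
'a' @ 3: {1,3,4,6,11}  ✓accept
after full input: {1,3,4,6,11}  (accept=1 in)

Answer: ACCEPT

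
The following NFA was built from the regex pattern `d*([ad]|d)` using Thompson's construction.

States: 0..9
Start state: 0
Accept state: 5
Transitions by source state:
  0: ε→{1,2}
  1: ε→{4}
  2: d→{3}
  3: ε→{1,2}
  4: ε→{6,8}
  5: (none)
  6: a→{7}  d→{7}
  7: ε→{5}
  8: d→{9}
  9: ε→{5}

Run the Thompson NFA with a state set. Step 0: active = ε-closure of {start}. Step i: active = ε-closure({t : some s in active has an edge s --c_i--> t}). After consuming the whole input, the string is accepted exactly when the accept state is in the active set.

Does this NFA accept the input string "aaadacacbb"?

S₀ = ε-closure({0}) = {0,1,2,4,6,8}
'a' @ 1: {5,7}  (accept∈set)
'a' @ 2: {}  — no active states
rest 'adacacbb' ignored (set empty)
final: {}; accept 5 not in set

Answer: REJECT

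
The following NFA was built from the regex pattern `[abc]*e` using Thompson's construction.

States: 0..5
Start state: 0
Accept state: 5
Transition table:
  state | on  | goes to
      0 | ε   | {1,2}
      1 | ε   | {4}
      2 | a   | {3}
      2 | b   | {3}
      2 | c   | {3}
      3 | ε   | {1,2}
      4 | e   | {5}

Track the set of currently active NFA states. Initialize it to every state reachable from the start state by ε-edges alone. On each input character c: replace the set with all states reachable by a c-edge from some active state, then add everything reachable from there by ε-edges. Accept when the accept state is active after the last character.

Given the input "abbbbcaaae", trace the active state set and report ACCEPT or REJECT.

Answer: ACCEPT

Trace:
S₀ = ε-closure({0}) = {0,1,2,4}
'a' @ 1: {1,2,3,4}
'b' @ 2: {1,2,3,4}
'b' @ 3: {1,2,3,4}
'b' @ 4: {1,2,3,4}
'b' @ 5: {1,2,3,4}
'c' @ 6: {1,2,3,4}
'a' @ 7: {1,2,3,4}
'a' @ 8: {1,2,3,4}
'a' @ 9: {1,2,3,4}
'e' @ 10: {5}  (accept∈set)
final: {5}; accept 5 in set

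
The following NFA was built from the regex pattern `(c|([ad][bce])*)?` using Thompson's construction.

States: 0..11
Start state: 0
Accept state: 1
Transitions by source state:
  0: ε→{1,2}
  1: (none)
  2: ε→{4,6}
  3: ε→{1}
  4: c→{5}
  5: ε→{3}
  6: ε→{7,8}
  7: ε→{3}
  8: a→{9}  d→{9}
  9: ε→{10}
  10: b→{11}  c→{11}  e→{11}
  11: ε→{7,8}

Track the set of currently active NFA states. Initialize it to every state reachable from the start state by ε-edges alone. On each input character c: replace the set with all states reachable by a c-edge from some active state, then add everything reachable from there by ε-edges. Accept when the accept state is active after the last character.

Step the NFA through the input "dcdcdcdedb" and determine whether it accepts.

Answer: ACCEPT

Trace:
S₀ = ε-closure({0}) = {0,1,2,3,4,6,7,8}
'd' @ 1: {9,10}
'c' @ 2: {1,3,7,8,11}  ✓accept
'd' @ 3: {9,10}
'c' @ 4: {1,3,7,8,11}  ✓accept
'd' @ 5: {9,10}
'c' @ 6: {1,3,7,8,11}  ✓accept
'd' @ 7: {9,10}
'e' @ 8: {1,3,7,8,11}  ✓accept
'd' @ 9: {9,10}
'b' @ 10: {1,3,7,8,11}  ✓accept
after full input: {1,3,7,8,11}  (accept=1 in)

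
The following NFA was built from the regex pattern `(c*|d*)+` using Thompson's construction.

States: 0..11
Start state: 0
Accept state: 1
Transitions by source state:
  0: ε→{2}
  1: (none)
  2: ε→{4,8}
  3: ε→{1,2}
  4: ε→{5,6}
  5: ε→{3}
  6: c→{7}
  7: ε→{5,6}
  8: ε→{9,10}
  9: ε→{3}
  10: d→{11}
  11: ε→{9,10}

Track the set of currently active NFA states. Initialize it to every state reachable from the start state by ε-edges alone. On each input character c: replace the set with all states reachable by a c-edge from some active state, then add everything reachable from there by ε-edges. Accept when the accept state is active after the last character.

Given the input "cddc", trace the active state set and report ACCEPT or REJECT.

initial (ε-close {0}): {0,1,2,3,4,5,6,8,9,10}
'c' @ 1: {1,2,3,4,5,6,7,8,9,10}  [accepting]
'd' @ 2: {1,2,3,4,5,6,8,9,10,11}  [accepting]
'd' @ 3: {1,2,3,4,5,6,8,9,10,11}  [accepting]
'c' @ 4: {1,2,3,4,5,6,7,8,9,10}  [accepting]
end set {1,2,3,4,5,6,7,8,9,10} — state 1 in

Answer: ACCEPT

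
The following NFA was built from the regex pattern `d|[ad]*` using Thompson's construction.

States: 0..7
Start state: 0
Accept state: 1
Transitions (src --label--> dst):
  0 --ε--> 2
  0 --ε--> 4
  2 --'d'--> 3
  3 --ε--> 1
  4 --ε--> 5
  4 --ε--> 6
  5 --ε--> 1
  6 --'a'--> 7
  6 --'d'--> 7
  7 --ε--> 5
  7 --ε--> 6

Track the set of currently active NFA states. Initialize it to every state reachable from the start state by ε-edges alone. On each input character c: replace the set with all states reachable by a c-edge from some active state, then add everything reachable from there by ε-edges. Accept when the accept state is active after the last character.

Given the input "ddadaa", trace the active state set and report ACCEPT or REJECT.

S₀ = ε-closure({0}) = {0,1,2,4,5,6}
'd' @ 1: {1,3,5,6,7}  [accepting]
'd' @ 2: {1,5,6,7}  [accepting]
'a' @ 3: {1,5,6,7}  [accepting]
'd' @ 4: {1,5,6,7}  [accepting]
'a' @ 5: {1,5,6,7}  [accepting]
'a' @ 6: {1,5,6,7}  [accepting]
end set {1,5,6,7} — state 1 in

Answer: ACCEPT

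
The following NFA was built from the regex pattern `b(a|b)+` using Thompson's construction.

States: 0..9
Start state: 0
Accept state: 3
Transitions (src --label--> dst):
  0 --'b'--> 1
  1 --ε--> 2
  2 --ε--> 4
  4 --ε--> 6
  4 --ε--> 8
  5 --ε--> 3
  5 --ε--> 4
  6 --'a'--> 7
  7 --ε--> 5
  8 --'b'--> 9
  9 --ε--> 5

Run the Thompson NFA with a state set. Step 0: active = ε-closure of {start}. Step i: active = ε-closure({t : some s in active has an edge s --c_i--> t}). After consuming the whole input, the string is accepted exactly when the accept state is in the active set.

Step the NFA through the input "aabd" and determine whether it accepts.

Answer: REJECT

Steps:
initial (ε-close {0}): {0}
'a' @ 1: {}  — no active states
rest 'abd' ignored (set empty)
end set {} — state 3 not in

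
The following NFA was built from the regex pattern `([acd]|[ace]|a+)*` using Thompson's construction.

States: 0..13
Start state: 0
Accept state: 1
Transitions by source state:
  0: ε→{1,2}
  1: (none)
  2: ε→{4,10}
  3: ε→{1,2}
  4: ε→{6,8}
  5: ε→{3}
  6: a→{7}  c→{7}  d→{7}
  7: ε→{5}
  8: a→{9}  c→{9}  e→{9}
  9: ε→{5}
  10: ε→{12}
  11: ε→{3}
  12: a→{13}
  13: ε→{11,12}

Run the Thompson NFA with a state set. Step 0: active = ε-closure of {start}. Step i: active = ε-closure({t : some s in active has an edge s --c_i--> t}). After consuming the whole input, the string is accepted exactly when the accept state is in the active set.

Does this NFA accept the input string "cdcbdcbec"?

start: ε-closure({0}) = {0,1,2,4,6,8,10,12}
'c' @ 1: {1,2,3,4,5,6,7,8,9,10,12}  (accept∈set)
'd' @ 2: {1,2,3,4,5,6,7,8,10,12}  (accept∈set)
'c' @ 3: {1,2,3,4,5,6,7,8,9,10,12}  (accept∈set)
'b' @ 4: {}  — no active states
rest 'dcbec' ignored (set empty)
after full input: {}  (accept=1 not in)

Answer: REJECT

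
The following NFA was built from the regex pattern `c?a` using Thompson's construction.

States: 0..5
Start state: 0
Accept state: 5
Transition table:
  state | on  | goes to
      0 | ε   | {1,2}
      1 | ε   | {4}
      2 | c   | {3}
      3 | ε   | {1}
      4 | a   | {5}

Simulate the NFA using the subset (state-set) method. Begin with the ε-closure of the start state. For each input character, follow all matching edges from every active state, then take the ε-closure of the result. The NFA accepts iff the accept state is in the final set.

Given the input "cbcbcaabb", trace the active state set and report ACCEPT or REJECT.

S₀ = ε-closure({0}) = {0,1,2,4}
'c' @ 1: {1,3,4}
'b' @ 2: {}  — state set empty
rest 'cbcaabb' ignored (set empty)
end set {} — state 5 not in

Answer: REJECT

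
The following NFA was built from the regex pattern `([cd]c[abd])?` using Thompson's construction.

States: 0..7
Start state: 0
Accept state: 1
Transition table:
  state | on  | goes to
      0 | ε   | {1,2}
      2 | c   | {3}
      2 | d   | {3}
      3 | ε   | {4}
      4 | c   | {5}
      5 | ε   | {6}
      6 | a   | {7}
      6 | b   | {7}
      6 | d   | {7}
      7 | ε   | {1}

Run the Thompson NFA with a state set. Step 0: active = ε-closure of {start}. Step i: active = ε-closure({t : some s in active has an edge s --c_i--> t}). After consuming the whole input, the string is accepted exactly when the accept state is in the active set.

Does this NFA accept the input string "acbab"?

Answer: REJECT

Derivation:
start: ε-closure({0}) = {0,1,2}
'a' @ 1: {}  — dead — no transitions
rest 'cbab' ignored (set empty)
end set {} — state 1 not in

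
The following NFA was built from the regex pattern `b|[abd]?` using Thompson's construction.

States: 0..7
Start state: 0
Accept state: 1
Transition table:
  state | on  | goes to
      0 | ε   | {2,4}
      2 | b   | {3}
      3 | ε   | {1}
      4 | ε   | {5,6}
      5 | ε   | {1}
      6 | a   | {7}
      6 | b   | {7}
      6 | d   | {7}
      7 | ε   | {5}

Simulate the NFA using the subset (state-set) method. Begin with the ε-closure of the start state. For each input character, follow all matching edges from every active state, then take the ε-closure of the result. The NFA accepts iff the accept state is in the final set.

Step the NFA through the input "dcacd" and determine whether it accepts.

Answer: REJECT

Trace:
start: ε-closure({0}) = {0,1,2,4,5,6}
'd' @ 1: {1,5,7}  (accept∈set)
'c' @ 2: {}  — dead — no transitions
rest 'acd' ignored (set empty)
after full input: {}  (accept=1 not in)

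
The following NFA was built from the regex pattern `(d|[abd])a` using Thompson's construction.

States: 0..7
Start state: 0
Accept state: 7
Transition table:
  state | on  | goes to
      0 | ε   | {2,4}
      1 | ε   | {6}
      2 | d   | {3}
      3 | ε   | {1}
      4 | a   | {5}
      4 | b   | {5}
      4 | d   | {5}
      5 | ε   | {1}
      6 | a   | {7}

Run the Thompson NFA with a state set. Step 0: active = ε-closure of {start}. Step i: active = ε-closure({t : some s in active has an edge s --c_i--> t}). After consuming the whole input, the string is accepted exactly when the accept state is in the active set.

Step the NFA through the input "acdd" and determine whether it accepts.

Answer: REJECT

Trace:
initial (ε-close {0}): {0,2,4}
'a' @ 1: {1,5,6}
'c' @ 2: {}  — state set empty
rest 'dd' ignored (set empty)
final: {}; accept 7 not in set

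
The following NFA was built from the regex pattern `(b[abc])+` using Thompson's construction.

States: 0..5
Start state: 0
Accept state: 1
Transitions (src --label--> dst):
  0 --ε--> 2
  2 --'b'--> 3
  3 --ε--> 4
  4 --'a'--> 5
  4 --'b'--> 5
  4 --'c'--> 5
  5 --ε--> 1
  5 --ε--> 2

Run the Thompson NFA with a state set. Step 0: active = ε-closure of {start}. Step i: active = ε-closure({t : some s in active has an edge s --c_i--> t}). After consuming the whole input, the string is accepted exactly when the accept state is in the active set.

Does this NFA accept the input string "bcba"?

Answer: ACCEPT

Trace:
start: ε-closure({0}) = {0,2}
'b' @ 1: {3,4}
'c' @ 2: {1,2,5}  ✓accept
'b' @ 3: {3,4}
'a' @ 4: {1,2,5}  ✓accept
final: {1,2,5}; accept 1 in set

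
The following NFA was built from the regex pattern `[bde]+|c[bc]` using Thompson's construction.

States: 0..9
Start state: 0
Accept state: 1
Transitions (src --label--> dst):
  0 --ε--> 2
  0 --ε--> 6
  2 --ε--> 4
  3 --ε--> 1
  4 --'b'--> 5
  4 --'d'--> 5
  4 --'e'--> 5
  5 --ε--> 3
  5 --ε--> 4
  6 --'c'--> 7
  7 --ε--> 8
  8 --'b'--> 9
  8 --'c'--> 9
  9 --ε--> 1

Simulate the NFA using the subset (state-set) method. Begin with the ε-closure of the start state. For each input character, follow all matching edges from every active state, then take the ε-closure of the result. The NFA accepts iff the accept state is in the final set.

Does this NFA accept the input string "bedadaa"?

initial (ε-close {0}): {0,2,4,6}
'b' @ 1: {1,3,4,5}  (accept∈set)
'e' @ 2: {1,3,4,5}  (accept∈set)
'd' @ 3: {1,3,4,5}  (accept∈set)
'a' @ 4: {}  — state set empty
rest 'daa' ignored (set empty)
final: {}; accept 1 not in set

Answer: REJECT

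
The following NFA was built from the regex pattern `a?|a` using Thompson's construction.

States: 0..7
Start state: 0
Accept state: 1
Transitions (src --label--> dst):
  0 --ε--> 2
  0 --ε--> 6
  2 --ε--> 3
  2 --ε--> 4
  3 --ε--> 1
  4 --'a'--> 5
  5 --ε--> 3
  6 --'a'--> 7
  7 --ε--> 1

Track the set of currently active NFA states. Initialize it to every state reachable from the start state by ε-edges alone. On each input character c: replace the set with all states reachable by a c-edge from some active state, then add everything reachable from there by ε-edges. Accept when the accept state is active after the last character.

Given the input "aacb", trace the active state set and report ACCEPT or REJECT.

initial (ε-close {0}): {0,1,2,3,4,6}
'a' @ 1: {1,3,5,7}  ✓accept
'a' @ 2: {}  — state set empty
rest 'cb' ignored (set empty)
end set {} — state 1 not in

Answer: REJECT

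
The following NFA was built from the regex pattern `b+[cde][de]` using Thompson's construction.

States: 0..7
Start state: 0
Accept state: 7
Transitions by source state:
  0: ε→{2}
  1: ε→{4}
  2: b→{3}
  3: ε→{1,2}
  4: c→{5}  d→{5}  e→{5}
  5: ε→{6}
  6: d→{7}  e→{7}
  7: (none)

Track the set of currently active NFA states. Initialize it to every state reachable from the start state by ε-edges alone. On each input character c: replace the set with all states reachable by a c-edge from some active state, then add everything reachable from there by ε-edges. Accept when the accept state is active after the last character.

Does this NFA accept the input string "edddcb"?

Answer: REJECT

Trace:
initial (ε-close {0}): {0,2}
'e' @ 1: {}  — state set empty
rest 'dddcb' ignored (set empty)
after full input: {}  (accept=7 not in)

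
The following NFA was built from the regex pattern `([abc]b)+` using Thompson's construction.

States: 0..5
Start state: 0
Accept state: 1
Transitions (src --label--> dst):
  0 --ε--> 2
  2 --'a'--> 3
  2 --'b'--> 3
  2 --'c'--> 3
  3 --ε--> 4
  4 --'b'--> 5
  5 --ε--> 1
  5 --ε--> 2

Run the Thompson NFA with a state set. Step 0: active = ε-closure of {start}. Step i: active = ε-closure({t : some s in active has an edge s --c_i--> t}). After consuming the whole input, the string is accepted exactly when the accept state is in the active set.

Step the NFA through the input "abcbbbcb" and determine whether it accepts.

Answer: ACCEPT

Steps:
initial (ε-close {0}): {0,2}
'a' @ 1: {3,4}
'b' @ 2: {1,2,5}  [accepting]
'c' @ 3: {3,4}
'b' @ 4: {1,2,5}  [accepting]
'b' @ 5: {3,4}
'b' @ 6: {1,2,5}  [accepting]
'c' @ 7: {3,4}
'b' @ 8: {1,2,5}  [accepting]
final: {1,2,5}; accept 1 in set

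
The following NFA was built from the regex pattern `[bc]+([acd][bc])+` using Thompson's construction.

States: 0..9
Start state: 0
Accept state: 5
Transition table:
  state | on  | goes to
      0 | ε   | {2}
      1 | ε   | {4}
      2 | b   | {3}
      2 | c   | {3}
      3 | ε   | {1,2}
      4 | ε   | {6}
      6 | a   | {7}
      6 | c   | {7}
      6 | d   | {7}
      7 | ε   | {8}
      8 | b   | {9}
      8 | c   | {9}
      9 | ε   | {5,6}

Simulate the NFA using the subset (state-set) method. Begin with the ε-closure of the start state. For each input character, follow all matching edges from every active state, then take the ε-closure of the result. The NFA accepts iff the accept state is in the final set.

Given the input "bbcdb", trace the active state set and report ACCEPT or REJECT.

initial (ε-close {0}): {0,2}
'b' @ 1: {1,2,3,4,6}
'b' @ 2: {1,2,3,4,6}
'c' @ 3: {1,2,3,4,6,7,8}
'd' @ 4: {7,8}
'b' @ 5: {5,6,9}  ✓accept
end set {5,6,9} — state 5 in

Answer: ACCEPT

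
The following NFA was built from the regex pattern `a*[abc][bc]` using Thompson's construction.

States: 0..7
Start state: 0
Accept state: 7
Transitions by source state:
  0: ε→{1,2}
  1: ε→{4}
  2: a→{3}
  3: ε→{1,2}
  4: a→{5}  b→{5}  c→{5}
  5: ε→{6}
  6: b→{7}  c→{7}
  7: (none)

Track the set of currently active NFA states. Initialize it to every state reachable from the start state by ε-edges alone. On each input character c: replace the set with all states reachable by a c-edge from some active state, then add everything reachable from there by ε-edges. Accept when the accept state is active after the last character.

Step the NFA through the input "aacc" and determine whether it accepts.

initial (ε-close {0}): {0,1,2,4}
'a' @ 1: {1,2,3,4,5,6}
'a' @ 2: {1,2,3,4,5,6}
'c' @ 3: {5,6,7}  ✓accept
'c' @ 4: {7}  ✓accept
final: {7}; accept 7 in set

Answer: ACCEPT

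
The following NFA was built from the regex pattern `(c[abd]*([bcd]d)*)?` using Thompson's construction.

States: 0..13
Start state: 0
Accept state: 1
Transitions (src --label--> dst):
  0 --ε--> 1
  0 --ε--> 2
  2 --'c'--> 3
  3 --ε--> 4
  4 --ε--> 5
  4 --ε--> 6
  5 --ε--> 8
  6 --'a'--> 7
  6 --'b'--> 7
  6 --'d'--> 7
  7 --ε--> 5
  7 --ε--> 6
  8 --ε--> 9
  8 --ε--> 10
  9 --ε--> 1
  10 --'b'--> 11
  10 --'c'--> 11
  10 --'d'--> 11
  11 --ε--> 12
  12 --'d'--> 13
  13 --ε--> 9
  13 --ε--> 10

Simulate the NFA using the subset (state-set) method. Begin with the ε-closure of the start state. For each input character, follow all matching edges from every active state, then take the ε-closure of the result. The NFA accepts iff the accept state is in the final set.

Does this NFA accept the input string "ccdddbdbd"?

Answer: ACCEPT

Derivation:
S₀ = ε-closure({0}) = {0,1,2}
'c' @ 1: {1,3,4,5,6,8,9,10}  [accepting]
'c' @ 2: {11,12}
'd' @ 3: {1,9,10,13}  [accepting]
'd' @ 4: {11,12}
'd' @ 5: {1,9,10,13}  [accepting]
'b' @ 6: {11,12}
'd' @ 7: {1,9,10,13}  [accepting]
'b' @ 8: {11,12}
'd' @ 9: {1,9,10,13}  [accepting]
end set {1,9,10,13} — state 1 in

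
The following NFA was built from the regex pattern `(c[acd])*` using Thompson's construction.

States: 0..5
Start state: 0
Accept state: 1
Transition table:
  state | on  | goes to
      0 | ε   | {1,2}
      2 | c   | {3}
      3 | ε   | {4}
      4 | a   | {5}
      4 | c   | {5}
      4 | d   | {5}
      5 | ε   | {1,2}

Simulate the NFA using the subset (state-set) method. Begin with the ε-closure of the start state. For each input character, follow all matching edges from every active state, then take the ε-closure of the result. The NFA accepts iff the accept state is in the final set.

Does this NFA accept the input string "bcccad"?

Answer: REJECT

Steps:
start: ε-closure({0}) = {0,1,2}
'b' @ 1: {}  — dead — no transitions
rest 'cccad' ignored (set empty)
final: {}; accept 1 not in set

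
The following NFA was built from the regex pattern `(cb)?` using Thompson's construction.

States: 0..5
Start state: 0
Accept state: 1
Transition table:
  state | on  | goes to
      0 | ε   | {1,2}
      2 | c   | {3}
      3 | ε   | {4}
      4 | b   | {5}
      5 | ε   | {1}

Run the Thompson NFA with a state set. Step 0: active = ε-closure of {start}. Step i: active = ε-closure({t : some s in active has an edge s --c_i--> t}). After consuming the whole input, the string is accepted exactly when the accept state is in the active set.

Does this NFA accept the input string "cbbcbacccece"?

initial (ε-close {0}): {0,1,2}
'c' @ 1: {3,4}
'b' @ 2: {1,5}  [accepting]
'b' @ 3: {}  — dead — no transitions
rest 'cbacccece' ignored (set empty)
final: {}; accept 1 not in set

Answer: REJECT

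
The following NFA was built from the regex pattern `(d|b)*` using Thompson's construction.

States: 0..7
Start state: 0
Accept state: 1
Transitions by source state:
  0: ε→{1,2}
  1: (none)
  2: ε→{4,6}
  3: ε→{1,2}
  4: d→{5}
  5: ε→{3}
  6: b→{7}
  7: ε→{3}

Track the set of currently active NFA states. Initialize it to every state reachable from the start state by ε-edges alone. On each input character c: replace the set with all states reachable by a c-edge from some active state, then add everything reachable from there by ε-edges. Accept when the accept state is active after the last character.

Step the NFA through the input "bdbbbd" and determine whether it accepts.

initial (ε-close {0}): {0,1,2,4,6}
'b' @ 1: {1,2,3,4,6,7}  [accepting]
'd' @ 2: {1,2,3,4,5,6}  [accepting]
'b' @ 3: {1,2,3,4,6,7}  [accepting]
'b' @ 4: {1,2,3,4,6,7}  [accepting]
'b' @ 5: {1,2,3,4,6,7}  [accepting]
'd' @ 6: {1,2,3,4,5,6}  [accepting]
end set {1,2,3,4,5,6} — state 1 in

Answer: ACCEPT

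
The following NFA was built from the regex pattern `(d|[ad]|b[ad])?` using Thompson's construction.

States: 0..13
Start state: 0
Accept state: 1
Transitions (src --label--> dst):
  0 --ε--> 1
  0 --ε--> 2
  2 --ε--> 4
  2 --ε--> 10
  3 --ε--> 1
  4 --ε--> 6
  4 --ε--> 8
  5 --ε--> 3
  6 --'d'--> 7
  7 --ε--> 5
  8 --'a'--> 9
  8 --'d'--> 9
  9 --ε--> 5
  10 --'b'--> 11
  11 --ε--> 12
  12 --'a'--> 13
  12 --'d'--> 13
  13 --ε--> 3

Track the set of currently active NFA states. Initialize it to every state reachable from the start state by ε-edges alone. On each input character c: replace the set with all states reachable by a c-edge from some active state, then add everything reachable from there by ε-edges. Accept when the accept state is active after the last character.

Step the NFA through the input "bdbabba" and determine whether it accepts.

Answer: REJECT

Trace:
start: ε-closure({0}) = {0,1,2,4,6,8,10}
'b' @ 1: {11,12}
'd' @ 2: {1,3,13}  (accept∈set)
'b' @ 3: {}  — state set empty
rest 'abba' ignored (set empty)
after full input: {}  (accept=1 not in)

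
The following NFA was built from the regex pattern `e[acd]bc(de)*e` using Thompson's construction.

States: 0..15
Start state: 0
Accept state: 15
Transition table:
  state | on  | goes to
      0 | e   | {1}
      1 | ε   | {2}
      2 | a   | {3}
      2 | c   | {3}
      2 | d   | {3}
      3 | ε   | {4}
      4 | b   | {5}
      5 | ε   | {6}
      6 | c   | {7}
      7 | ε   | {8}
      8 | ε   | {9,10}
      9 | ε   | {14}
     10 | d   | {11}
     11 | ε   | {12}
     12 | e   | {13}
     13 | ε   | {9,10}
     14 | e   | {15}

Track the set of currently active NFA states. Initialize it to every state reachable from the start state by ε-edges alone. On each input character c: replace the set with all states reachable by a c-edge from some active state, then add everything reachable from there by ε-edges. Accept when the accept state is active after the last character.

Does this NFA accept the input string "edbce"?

Answer: ACCEPT

Trace:
start: ε-closure({0}) = {0}
'e' @ 1: {1,2}
'd' @ 2: {3,4}
'b' @ 3: {5,6}
'c' @ 4: {7,8,9,10,14}
'e' @ 5: {15}  ✓accept
final: {15}; accept 15 in set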